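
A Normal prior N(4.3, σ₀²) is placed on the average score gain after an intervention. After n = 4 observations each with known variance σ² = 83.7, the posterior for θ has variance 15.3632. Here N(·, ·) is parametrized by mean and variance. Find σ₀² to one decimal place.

For the Normal–Normal model with known σ², precisions add: τ_n = τ₀ + n/σ².
So 1/σ₀² = 1/15.3632 − 4/83.7 = 0.065091 − 0.047790 = 0.017301.
Hence σ₀² = 1/0.017301 ≈ 57.8.

σ₀² = 57.8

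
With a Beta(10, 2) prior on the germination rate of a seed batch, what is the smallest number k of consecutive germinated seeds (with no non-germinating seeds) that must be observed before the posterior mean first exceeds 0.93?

k = 17

After k germinated seeds and 0 non-germinating seeds the posterior is Beta(10+k, 2), with mean (10+k)/(10+2+k).
Set (10+k)/(12+k) > 0.93 and solve: k > (0.93·12 − 10)/(1 − 0.93) = 16.571.
The smallest integer exceeding 16.571 is 17, and checking k=17: (27)/(29) = 0.9310 > 0.93.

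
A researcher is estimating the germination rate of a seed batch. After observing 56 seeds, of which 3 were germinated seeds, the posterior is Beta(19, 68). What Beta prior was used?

A Beta(α, β) prior with s successes and f failures in binomial data gives a Beta(α+s, β+f) posterior.
So α = 19 − 3 = 16 and β = 68 − 53 = 15.

Beta(16, 15)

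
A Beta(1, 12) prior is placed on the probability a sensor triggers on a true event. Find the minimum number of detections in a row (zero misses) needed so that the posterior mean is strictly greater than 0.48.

k = 11

After k detections and 0 misses the posterior is Beta(1+k, 12), with mean (1+k)/(1+12+k).
Set (1+k)/(13+k) > 0.48 and solve: k > (0.48·13 − 1)/(1 − 0.48) = 10.077.
The smallest integer exceeding 10.077 is 11, and checking k=11: (12)/(24) = 0.5000 > 0.48.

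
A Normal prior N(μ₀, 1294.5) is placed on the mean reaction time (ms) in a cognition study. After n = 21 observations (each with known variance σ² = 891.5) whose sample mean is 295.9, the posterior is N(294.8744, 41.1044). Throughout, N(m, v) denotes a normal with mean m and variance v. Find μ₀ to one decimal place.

With known observation variance, the Normal–Normal posterior has precision τ_n = τ₀ + n/σ² and mean μ_n = (τ₀μ₀ + (n/σ²)x̄)/τ_n.
Here τ₀ = 1/1294.5 = 0.000772 and τ_data = 21/891.5 = 0.023556, so τ_n = 0.024328.
Rearranging for μ₀: μ₀ = (μ_n·τ_n − τ_data·x̄)/τ₀ = (294.8744·0.024328 − 0.023556·295.9) / 0.000772 = 0.203484/0.000772 ≈ 263.6.

μ₀ = 263.6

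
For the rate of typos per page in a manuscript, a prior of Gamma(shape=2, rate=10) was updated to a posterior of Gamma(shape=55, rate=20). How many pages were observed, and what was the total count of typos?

n = 10 pages with total 53 typos

A Gamma(α, β) prior (rate parametrization) on a Poisson rate with n observations summing to S gives posterior Gamma(α+S, β+n).
Matching: Σxᵢ = 55 − 2 = 53 and n = 20 − 10 = 10.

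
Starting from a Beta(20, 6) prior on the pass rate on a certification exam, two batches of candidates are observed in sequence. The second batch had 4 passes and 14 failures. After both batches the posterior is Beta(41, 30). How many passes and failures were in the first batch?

Because Beta–binomial updating is additive in the counts, the combined data contributed (α_post−α_prior, β_post−β_prior) successes and failures.
Total across both batches: 41−20=21 passes, 30−6=24 failures.
Subtract the second batch: 21−4=17 passes and 24−14=10 failures.

17 passes and 10 failures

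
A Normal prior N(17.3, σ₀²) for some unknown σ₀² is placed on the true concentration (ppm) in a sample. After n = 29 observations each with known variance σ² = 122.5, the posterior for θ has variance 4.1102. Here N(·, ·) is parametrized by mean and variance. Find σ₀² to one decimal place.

σ₀² = 152.4

For the Normal–Normal model with known σ², precisions add: τ_n = τ₀ + n/σ².
So 1/σ₀² = 1/4.1102 − 29/122.5 = 0.243297 − 0.236735 = 0.006562.
Hence σ₀² = 1/0.006562 ≈ 152.4.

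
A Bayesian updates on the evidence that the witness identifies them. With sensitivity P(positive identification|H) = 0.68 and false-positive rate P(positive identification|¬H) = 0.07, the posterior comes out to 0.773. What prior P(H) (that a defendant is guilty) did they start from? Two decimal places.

P(H) = 0.26

Bayes' rule in odds form gives O(H|E) = O(H)·[P(E|H)/P(E|¬H)], hence O(H) = O(H|E)/LR.
Posterior odds = 0.773/(1−0.773) = 3.4053. LR = 0.68/0.07 = 9.7143.
Prior odds = 3.4053/9.7143 = 0.3505, so P(H) = 0.3505/(1+0.3505) ≈ 0.26.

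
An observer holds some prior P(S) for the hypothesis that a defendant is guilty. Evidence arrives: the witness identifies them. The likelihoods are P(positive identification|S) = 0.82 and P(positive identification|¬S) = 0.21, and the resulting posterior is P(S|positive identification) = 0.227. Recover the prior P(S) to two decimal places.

P(S) = 0.07

Bayes' rule in odds form gives O(S|E) = O(S)·[P(E|S)/P(E|¬S)], hence O(S) = O(S|E)/LR.
Posterior odds = 0.227/(1−0.227) = 0.2937. LR = 0.82/0.21 = 3.9048.
Prior odds = 0.2937/3.9048 = 0.0752, so P(S) = 0.0752/(1+0.0752) ≈ 0.07.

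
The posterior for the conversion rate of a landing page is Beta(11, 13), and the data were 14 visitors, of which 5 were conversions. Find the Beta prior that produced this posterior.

Under Beta–binomial conjugacy the posterior parameters are (α+s, β+f).
Subtract the data counts: 11−5=6, 13−9=4.

Beta(6, 4)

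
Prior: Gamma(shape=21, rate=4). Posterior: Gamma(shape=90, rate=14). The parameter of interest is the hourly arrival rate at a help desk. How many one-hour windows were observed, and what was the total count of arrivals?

n = 10 one-hour windows with total 69 arrivals

Gamma–Poisson conjugacy: posterior shape = α + Σxᵢ, posterior rate = β + n.
Matching: Σxᵢ = 90 − 21 = 69 and n = 14 − 4 = 10.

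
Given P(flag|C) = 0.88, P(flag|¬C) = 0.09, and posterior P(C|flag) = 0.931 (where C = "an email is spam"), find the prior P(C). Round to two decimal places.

In odds form, posterior odds = prior odds × likelihood ratio, so prior odds = posterior odds ÷ LR.
Posterior odds = 0.931/(1−0.931) = 13.4928. LR = 0.88/0.09 = 9.7778.
Prior odds = 13.4928/9.7778 = 1.3799, so P(C) = 1.3799/(1+1.3799) ≈ 0.58.

P(C) = 0.58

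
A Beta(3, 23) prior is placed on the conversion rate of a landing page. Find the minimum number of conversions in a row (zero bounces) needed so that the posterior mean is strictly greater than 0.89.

k = 184

After k conversions and 0 bounces the posterior is Beta(3+k, 23), with mean (3+k)/(3+23+k).
Set (3+k)/(26+k) > 0.89 and solve: k > (0.89·26 − 3)/(1 − 0.89) = 183.091.
The smallest integer exceeding 183.091 is 184.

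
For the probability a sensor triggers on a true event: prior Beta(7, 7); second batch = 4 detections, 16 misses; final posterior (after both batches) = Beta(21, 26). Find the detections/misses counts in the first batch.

10 detections and 3 misses

Sequential conjugate updates are equivalent to a single update on the pooled data, so total successes = posterior α − prior α and total failures = posterior β − prior β.
Total across both batches: 21−7=14 detections, 26−7=19 misses.
Subtract the second batch: 14−4=10 detections and 19−16=3 misses.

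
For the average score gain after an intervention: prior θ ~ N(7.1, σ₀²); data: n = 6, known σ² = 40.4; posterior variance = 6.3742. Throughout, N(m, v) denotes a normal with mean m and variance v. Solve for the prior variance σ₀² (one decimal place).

σ₀² = 119.5

Posterior precision equals prior precision plus data precision: 1/σ_n² = 1/σ₀² + n/σ².
So 1/σ₀² = 1/6.3742 − 6/40.4 = 0.156882 − 0.148515 = 0.008367.
Hence σ₀² = 1/0.008367 ≈ 119.5.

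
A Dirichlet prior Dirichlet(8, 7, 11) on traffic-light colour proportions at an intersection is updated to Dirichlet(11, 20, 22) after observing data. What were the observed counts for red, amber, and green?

For a Dirichlet(α) prior with multinomial counts c, the posterior is Dirichlet(α + c) componentwise.
Counts are posterior − prior componentwise: 11−8=3, 20−7=13, 22−11=11.

counts (3, 13, 11)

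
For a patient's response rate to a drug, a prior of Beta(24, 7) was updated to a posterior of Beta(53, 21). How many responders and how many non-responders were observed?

29 responders and 14 non-responders

Under Beta–binomial conjugacy the posterior parameters are (α+s, β+f).
Match parameters: s=53−24=29, f=21−7=14.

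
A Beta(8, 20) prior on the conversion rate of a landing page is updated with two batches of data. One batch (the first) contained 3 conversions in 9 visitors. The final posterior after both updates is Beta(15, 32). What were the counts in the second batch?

4 conversions and 6 bounces

Sequential conjugate updates are equivalent to a single update on the pooled data, so total successes = posterior α − prior α and total failures = posterior β − prior β.
Total across both batches: 15−8=7 conversions, 32−20=12 bounces.
Subtract the first batch: 7−3=4 conversions and 12−6=6 bounces.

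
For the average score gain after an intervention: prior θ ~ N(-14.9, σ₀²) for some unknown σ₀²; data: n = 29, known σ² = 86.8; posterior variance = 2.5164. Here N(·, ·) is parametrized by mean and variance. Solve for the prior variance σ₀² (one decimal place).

For the Normal–Normal model with known σ², precisions add: τ_n = τ₀ + n/σ².
So 1/σ₀² = 1/2.5164 − 29/86.8 = 0.397393 − 0.334101 = 0.063292.
Hence σ₀² = 1/0.063292 ≈ 15.8.

σ₀² = 15.8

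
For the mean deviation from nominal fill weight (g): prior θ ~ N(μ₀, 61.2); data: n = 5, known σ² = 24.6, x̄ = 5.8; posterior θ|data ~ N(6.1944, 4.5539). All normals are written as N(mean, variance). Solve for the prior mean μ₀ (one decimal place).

With known observation variance, the Normal–Normal posterior has precision τ_n = τ₀ + n/σ² and mean μ_n = (τ₀μ₀ + (n/σ²)x̄)/τ_n.
Here τ₀ = 1/61.2 = 0.016340 and τ_data = 5/24.6 = 0.203252, so τ_n = 0.219592.
Rearranging for μ₀: μ₀ = (μ_n·τ_n − τ_data·x̄)/τ₀ = (6.1944·0.219592 − 0.203252·5.8) / 0.016340 = 0.181379/0.016340 ≈ 11.1.

μ₀ = 11.1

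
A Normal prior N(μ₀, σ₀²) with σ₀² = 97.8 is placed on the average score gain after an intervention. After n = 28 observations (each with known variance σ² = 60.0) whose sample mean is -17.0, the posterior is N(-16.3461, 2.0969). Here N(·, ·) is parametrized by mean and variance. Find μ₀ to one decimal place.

The posterior mean is a precision-weighted average: μ_n = (τ₀μ₀ + τ_data·x̄)/(τ₀+τ_data), with τ₀=1/σ₀² and τ_data=n/σ².
Here τ₀ = 1/97.8 = 0.010225 and τ_data = 28/60.0 = 0.466667, so τ_n = 0.476892.
Rearranging for μ₀: μ₀ = (μ_n·τ_n − τ_data·x̄)/τ₀ = (-16.3461·0.476892 − 0.466667·-17.0) / 0.010225 = 0.138015/0.010225 ≈ 13.5.

μ₀ = 13.5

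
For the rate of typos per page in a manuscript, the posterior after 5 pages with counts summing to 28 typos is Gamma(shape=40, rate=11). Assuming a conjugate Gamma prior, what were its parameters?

Gamma(shape=12, rate=6)

A Gamma(α, β) prior (rate parametrization) on a Poisson rate with n observations summing to S gives posterior Gamma(α+S, β+n).
So α = 40 − 28 = 12 and β = 11 − 5 = 6.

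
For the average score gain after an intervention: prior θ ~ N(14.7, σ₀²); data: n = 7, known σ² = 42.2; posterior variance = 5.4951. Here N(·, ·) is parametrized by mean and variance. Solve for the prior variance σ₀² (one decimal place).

For the Normal–Normal model with known σ², precisions add: τ_n = τ₀ + n/σ².
So 1/σ₀² = 1/5.4951 − 7/42.2 = 0.181980 − 0.165877 = 0.016103.
Hence σ₀² = 1/0.016103 ≈ 62.1.

σ₀² = 62.1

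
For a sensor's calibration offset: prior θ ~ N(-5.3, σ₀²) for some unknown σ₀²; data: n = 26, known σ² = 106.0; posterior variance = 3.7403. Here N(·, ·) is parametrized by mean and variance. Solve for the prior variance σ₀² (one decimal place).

Posterior precision equals prior precision plus data precision: 1/σ_n² = 1/σ₀² + n/σ².
So 1/σ₀² = 1/3.7403 − 26/106.0 = 0.267358 − 0.245283 = 0.022075.
Hence σ₀² = 1/0.022075 ≈ 45.3.

σ₀² = 45.3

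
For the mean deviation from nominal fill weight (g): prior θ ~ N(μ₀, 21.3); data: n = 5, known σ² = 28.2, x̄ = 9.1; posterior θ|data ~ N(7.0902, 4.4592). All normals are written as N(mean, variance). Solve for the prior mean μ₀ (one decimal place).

μ₀ = -0.5

The posterior mean is a precision-weighted average: μ_n = (τ₀μ₀ + τ_data·x̄)/(τ₀+τ_data), with τ₀=1/σ₀² and τ_data=n/σ².
Here τ₀ = 1/21.3 = 0.046948 and τ_data = 5/28.2 = 0.177305, so τ_n = 0.224253.
Rearranging for μ₀: μ₀ = (μ_n·τ_n − τ_data·x̄)/τ₀ = (7.0902·0.224253 − 0.177305·9.1) / 0.046948 = -0.023477/0.046948 ≈ -0.5.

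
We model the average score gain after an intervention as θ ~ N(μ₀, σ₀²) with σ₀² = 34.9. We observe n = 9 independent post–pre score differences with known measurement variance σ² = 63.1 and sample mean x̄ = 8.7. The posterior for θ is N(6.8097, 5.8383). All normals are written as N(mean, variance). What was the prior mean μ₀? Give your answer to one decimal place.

With known observation variance, the Normal–Normal posterior has precision τ_n = τ₀ + n/σ² and mean μ_n = (τ₀μ₀ + (n/σ²)x̄)/τ_n.
Here τ₀ = 1/34.9 = 0.028653 and τ_data = 9/63.1 = 0.142631, so τ_n = 0.171284.
Rearranging for μ₀: μ₀ = (μ_n·τ_n − τ_data·x̄)/τ₀ = (6.8097·0.171284 − 0.142631·8.7) / 0.028653 = -0.074497/0.028653 ≈ -2.6.

μ₀ = -2.6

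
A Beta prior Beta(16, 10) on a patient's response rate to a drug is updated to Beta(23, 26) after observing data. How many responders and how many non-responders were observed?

7 responders and 16 non-responders

Beta is conjugate to the binomial likelihood: posterior = Beta(a+s, b+f).
Match parameters: s=23−16=7, f=26−10=16.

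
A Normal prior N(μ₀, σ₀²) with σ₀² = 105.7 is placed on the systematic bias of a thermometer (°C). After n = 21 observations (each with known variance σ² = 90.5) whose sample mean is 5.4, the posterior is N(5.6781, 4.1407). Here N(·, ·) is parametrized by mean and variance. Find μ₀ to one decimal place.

The posterior mean is a precision-weighted average: μ_n = (τ₀μ₀ + τ_data·x̄)/(τ₀+τ_data), with τ₀=1/σ₀² and τ_data=n/σ².
Here τ₀ = 1/105.7 = 0.009461 and τ_data = 21/90.5 = 0.232044, so τ_n = 0.241505.
Rearranging for μ₀: μ₀ = (μ_n·τ_n − τ_data·x̄)/τ₀ = (5.6781·0.241505 − 0.232044·5.4) / 0.009461 = 0.118252/0.009461 ≈ 12.5.

μ₀ = 12.5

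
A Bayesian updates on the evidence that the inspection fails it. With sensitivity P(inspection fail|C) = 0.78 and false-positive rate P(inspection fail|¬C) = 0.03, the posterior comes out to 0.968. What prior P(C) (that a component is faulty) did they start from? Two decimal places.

Bayes' rule in odds form gives O(C|E) = O(C)·[P(E|C)/P(E|¬C)], hence O(C) = O(C|E)/LR.
Posterior odds = 0.968/(1−0.968) = 30.2500. LR = 0.78/0.03 = 26.0000.
Prior odds = 30.2500/26.0000 = 1.1635, so P(C) = 1.1635/(1+1.1635) ≈ 0.54.

P(C) = 0.54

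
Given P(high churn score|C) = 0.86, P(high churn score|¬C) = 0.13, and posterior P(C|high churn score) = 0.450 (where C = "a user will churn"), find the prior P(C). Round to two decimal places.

Bayes' rule in odds form gives O(C|E) = O(C)·[P(E|C)/P(E|¬C)], hence O(C) = O(C|E)/LR.
Posterior odds = 0.450/(1−0.450) = 0.8182. LR = 0.86/0.13 = 6.6154.
Prior odds = 0.8182/6.6154 = 0.1237, so P(C) = 0.1237/(1+0.1237) ≈ 0.11.

P(C) = 0.11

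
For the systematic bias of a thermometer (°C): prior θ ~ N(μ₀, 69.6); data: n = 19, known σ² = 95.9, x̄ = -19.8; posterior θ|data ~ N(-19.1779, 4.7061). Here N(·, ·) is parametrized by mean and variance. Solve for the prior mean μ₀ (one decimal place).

μ₀ = -10.6

With known observation variance, the Normal–Normal posterior has precision τ_n = τ₀ + n/σ² and mean μ_n = (τ₀μ₀ + (n/σ²)x̄)/τ_n.
Here τ₀ = 1/69.6 = 0.014368 and τ_data = 19/95.9 = 0.198123, so τ_n = 0.212491.
Rearranging for μ₀: μ₀ = (μ_n·τ_n − τ_data·x̄)/τ₀ = (-19.1779·0.212491 − 0.198123·-19.8) / 0.014368 = -0.152296/0.014368 ≈ -10.6.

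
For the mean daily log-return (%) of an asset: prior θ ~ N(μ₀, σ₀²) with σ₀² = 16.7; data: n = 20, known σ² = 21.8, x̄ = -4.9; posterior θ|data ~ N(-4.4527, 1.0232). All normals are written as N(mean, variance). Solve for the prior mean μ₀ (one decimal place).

μ₀ = 2.4

The posterior mean is a precision-weighted average: μ_n = (τ₀μ₀ + τ_data·x̄)/(τ₀+τ_data), with τ₀=1/σ₀² and τ_data=n/σ².
Here τ₀ = 1/16.7 = 0.059880 and τ_data = 20/21.8 = 0.917431, so τ_n = 0.977311.
Rearranging for μ₀: μ₀ = (μ_n·τ_n − τ_data·x̄)/τ₀ = (-4.4527·0.977311 − 0.917431·-4.9) / 0.059880 = 0.143739/0.059880 ≈ 2.4.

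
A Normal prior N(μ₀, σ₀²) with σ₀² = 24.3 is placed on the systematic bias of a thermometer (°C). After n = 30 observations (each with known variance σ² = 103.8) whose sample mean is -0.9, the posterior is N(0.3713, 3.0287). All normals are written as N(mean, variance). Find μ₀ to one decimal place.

The posterior mean is a precision-weighted average: μ_n = (τ₀μ₀ + τ_data·x̄)/(τ₀+τ_data), with τ₀=1/σ₀² and τ_data=n/σ².
Here τ₀ = 1/24.3 = 0.041152 and τ_data = 30/103.8 = 0.289017, so τ_n = 0.330169.
Rearranging for μ₀: μ₀ = (μ_n·τ_n − τ_data·x̄)/τ₀ = (0.3713·0.330169 − 0.289017·-0.9) / 0.041152 = 0.382707/0.041152 ≈ 9.3.

μ₀ = 9.3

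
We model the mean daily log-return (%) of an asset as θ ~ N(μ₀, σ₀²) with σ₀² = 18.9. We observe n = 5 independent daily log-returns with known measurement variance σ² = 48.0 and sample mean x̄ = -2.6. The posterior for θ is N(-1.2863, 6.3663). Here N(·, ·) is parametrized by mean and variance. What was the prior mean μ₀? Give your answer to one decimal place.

μ₀ = 1.3

With known observation variance, the Normal–Normal posterior has precision τ_n = τ₀ + n/σ² and mean μ_n = (τ₀μ₀ + (n/σ²)x̄)/τ_n.
Here τ₀ = 1/18.9 = 0.052910 and τ_data = 5/48.0 = 0.104167, so τ_n = 0.157077.
Rearranging for μ₀: μ₀ = (μ_n·τ_n − τ_data·x̄)/τ₀ = (-1.2863·0.157077 − 0.104167·-2.6) / 0.052910 = 0.068786/0.052910 ≈ 1.3.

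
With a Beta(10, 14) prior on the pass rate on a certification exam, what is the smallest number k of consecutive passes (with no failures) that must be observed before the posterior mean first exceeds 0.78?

k = 40

After k passes and 0 failures the posterior is Beta(10+k, 14), with mean (10+k)/(10+14+k).
Set (10+k)/(24+k) > 0.78 and solve: k > (0.78·24 − 10)/(1 − 0.78) = 39.636.
The smallest integer exceeding 39.636 is 40, and checking k=40: (50)/(64) = 0.7812 > 0.78.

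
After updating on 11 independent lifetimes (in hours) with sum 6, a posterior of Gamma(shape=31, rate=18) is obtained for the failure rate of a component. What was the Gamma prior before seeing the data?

Gamma(shape=20, rate=12)

Gamma–exponential conjugacy: posterior shape = α + n, posterior rate = β + Σtᵢ.
So α = 31 − 11 = 20 and β = 18 − 6 = 12.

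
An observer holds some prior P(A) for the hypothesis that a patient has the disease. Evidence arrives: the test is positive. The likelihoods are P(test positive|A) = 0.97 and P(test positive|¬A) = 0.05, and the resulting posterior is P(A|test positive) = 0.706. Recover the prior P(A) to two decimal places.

P(A) = 0.11

In odds form, posterior odds = prior odds × likelihood ratio, so prior odds = posterior odds ÷ LR.
Posterior odds = 0.706/(1−0.706) = 2.4014. LR = 0.97/0.05 = 19.4000.
Prior odds = 2.4014/19.4000 = 0.1238, so P(A) = 0.1238/(1+0.1238) ≈ 0.11.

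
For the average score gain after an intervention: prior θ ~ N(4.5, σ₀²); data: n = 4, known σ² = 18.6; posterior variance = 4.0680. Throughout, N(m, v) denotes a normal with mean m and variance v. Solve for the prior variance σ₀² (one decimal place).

σ₀² = 32.5

Posterior precision equals prior precision plus data precision: 1/σ_n² = 1/σ₀² + n/σ².
So 1/σ₀² = 1/4.0680 − 4/18.6 = 0.245821 − 0.215054 = 0.030767.
Hence σ₀² = 1/0.030767 ≈ 32.5.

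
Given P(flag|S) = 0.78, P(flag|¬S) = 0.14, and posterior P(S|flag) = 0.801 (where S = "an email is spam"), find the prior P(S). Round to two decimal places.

Bayes' rule in odds form gives O(S|E) = O(S)·[P(E|S)/P(E|¬S)], hence O(S) = O(S|E)/LR.
Posterior odds = 0.801/(1−0.801) = 4.0251. LR = 0.78/0.14 = 5.5714.
Prior odds = 4.0251/5.5714 = 0.7225, so P(S) = 0.7225/(1+0.7225) ≈ 0.42.

P(S) = 0.42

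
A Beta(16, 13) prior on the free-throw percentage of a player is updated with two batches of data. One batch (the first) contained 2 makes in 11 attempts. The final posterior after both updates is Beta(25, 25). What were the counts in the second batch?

Sequential conjugate updates are equivalent to a single update on the pooled data, so total successes = posterior α − prior α and total failures = posterior β − prior β.
Total across both batches: 25−16=9 makes, 25−13=12 misses.
Subtract the first batch: 9−2=7 makes and 12−9=3 misses.

7 makes and 3 misses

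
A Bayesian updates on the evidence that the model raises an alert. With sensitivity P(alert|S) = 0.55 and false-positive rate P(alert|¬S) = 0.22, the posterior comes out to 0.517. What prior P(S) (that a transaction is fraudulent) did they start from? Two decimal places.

P(S) = 0.30

In odds form, posterior odds = prior odds × likelihood ratio, so prior odds = posterior odds ÷ LR.
Posterior odds = 0.517/(1−0.517) = 1.0704. LR = 0.55/0.22 = 2.5000.
Prior odds = 1.0704/2.5000 = 0.4282, so P(S) = 0.4282/(1+0.4282) ≈ 0.30.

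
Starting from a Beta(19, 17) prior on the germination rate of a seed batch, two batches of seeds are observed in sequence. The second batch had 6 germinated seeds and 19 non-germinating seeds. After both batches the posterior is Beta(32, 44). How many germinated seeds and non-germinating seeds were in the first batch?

7 germinated seeds and 8 non-germinating seeds

Sequential conjugate updates are equivalent to a single update on the pooled data, so total successes = posterior α − prior α and total failures = posterior β − prior β.
Total across both batches: 32−19=13 germinated seeds, 44−17=27 non-germinating seeds.
Subtract the second batch: 13−6=7 germinated seeds and 27−19=8 non-germinating seeds.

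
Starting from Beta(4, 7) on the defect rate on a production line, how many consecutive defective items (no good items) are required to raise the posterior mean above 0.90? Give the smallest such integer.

k = 60

After k defective items and 0 good items the posterior is Beta(4+k, 7), with mean (4+k)/(4+7+k).
Set (4+k)/(11+k) > 0.90 and solve: k > (0.90·11 − 4)/(1 − 0.90) = 59.000.
The smallest integer exceeding 59.000 is 60, and checking k=60: (64)/(71) = 0.9014 > 0.90.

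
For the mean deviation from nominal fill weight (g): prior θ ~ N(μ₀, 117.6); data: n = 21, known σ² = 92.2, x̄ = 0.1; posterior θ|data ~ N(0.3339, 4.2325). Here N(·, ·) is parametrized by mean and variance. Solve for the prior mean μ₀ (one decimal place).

μ₀ = 6.6

With known observation variance, the Normal–Normal posterior has precision τ_n = τ₀ + n/σ² and mean μ_n = (τ₀μ₀ + (n/σ²)x̄)/τ_n.
Here τ₀ = 1/117.6 = 0.008503 and τ_data = 21/92.2 = 0.227766, so τ_n = 0.236269.
Rearranging for μ₀: μ₀ = (μ_n·τ_n − τ_data·x̄)/τ₀ = (0.3339·0.236269 − 0.227766·0.1) / 0.008503 = 0.056114/0.008503 ≈ 6.6.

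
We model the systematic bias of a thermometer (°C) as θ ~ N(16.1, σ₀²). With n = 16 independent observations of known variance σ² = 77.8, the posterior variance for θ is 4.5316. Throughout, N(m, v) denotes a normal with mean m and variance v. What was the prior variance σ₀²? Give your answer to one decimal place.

σ₀² = 66.6

For the Normal–Normal model with known σ², precisions add: τ_n = τ₀ + n/σ².
So 1/σ₀² = 1/4.5316 − 16/77.8 = 0.220673 − 0.205656 = 0.015017.
Hence σ₀² = 1/0.015017 ≈ 66.6.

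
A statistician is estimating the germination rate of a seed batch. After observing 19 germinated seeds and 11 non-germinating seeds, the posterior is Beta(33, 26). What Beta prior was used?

A Beta(a, b) prior with s successes and f failures in binomial data gives a Beta(a+s, b+f) posterior.
So a = 33 − 19 = 14 and b = 26 − 11 = 15.

Beta(14, 15)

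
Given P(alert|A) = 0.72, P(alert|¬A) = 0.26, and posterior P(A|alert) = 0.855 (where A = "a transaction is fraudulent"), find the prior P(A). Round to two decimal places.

In odds form, posterior odds = prior odds × likelihood ratio, so prior odds = posterior odds ÷ LR.
Posterior odds = 0.855/(1−0.855) = 5.8966. LR = 0.72/0.26 = 2.7692.
Prior odds = 5.8966/2.7692 = 2.1294, so P(A) = 2.1294/(1+2.1294) ≈ 0.68.

P(A) = 0.68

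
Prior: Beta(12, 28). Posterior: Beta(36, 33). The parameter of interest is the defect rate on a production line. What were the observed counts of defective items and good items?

A Beta(a, b) prior with s successes and f failures in binomial data gives a Beta(a+s, b+f) posterior.
So s = 36 − 12 = 24 and f = 33 − 28 = 5.

24 defective items and 5 good items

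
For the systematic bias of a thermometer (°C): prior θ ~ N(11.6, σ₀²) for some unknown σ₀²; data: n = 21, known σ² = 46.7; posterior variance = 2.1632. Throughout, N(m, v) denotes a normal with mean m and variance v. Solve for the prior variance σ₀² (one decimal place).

σ₀² = 79.4

For the Normal–Normal model with known σ², precisions add: τ_n = τ₀ + n/σ².
So 1/σ₀² = 1/2.1632 − 21/46.7 = 0.462278 − 0.449679 = 0.012599.
Hence σ₀² = 1/0.012599 ≈ 79.4.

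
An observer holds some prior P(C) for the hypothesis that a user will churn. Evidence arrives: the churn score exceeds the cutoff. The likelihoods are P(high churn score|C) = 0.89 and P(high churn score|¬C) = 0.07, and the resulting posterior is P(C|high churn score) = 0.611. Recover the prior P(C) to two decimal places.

P(C) = 0.11

Bayes' rule in odds form gives O(C|E) = O(C)·[P(E|C)/P(E|¬C)], hence O(C) = O(C|E)/LR.
Posterior odds = 0.611/(1−0.611) = 1.5707. LR = 0.89/0.07 = 12.7143.
Prior odds = 1.5707/12.7143 = 0.1235, so P(C) = 0.1235/(1+0.1235) ≈ 0.11.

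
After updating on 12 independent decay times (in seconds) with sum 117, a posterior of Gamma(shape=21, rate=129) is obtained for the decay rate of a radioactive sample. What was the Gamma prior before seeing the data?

Gamma(shape=9, rate=12)

For an exponential likelihood with a Gamma(α, β) prior on the rate, n observations with total T give posterior Gamma(α+n, β+T).
So α = 21 − 12 = 9 and β = 129 − 117 = 12.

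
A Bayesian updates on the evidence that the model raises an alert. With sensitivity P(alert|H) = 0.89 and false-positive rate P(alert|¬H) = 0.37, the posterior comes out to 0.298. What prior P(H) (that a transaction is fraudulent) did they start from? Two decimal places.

P(H) = 0.15

In odds form, posterior odds = prior odds × likelihood ratio, so prior odds = posterior odds ÷ LR.
Posterior odds = 0.298/(1−0.298) = 0.4245. LR = 0.89/0.37 = 2.4054.
Prior odds = 0.4245/2.4054 = 0.1765, so P(H) = 0.1765/(1+0.1765) ≈ 0.15.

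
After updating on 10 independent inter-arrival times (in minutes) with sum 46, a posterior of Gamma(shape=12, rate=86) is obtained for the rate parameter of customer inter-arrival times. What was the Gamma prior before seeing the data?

For an exponential likelihood with a Gamma(α, β) prior on the rate, n observations with total T give posterior Gamma(α+n, β+T).
So α = 12 − 10 = 2 and β = 86 − 46 = 40.

Gamma(shape=2, rate=40)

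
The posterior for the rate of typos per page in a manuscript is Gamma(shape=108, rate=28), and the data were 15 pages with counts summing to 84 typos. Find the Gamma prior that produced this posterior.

Gamma(shape=24, rate=13)

A Gamma(α, β) prior (rate parametrization) on a Poisson rate with n observations summing to S gives posterior Gamma(α+S, β+n).
So α = 108 − 84 = 24 and β = 28 − 15 = 13.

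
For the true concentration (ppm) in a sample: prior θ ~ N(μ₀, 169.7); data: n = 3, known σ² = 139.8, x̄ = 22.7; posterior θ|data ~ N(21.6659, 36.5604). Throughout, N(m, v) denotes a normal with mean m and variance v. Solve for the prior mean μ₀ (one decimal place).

With known observation variance, the Normal–Normal posterior has precision τ_n = τ₀ + n/σ² and mean μ_n = (τ₀μ₀ + (n/σ²)x̄)/τ_n.
Here τ₀ = 1/169.7 = 0.005893 and τ_data = 3/139.8 = 0.021459, so τ_n = 0.027352.
Rearranging for μ₀: μ₀ = (μ_n·τ_n − τ_data·x̄)/τ₀ = (21.6659·0.027352 − 0.021459·22.7) / 0.005893 = 0.105486/0.005893 ≈ 17.9.

μ₀ = 17.9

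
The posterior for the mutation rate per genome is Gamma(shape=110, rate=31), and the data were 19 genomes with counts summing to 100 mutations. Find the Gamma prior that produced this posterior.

A Gamma(α, β) prior (rate parametrization) on a Poisson rate with n observations summing to S gives posterior Gamma(α+S, β+n).
So α = 110 − 100 = 10 and β = 31 − 19 = 12.

Gamma(shape=10, rate=12)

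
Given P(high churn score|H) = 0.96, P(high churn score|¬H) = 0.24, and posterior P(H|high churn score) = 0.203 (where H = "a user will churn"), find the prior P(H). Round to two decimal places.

In odds form, posterior odds = prior odds × likelihood ratio, so prior odds = posterior odds ÷ LR.
Posterior odds = 0.203/(1−0.203) = 0.2547. LR = 0.96/0.24 = 4.0000.
Prior odds = 0.2547/4.0000 = 0.0637, so P(H) = 0.0637/(1+0.0637) ≈ 0.06.

P(H) = 0.06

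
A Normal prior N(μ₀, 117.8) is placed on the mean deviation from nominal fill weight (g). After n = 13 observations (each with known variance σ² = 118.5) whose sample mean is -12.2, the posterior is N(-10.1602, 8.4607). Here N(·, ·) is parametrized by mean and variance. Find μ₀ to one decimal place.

μ₀ = 16.2

The posterior mean is a precision-weighted average: μ_n = (τ₀μ₀ + τ_data·x̄)/(τ₀+τ_data), with τ₀=1/σ₀² and τ_data=n/σ².
Here τ₀ = 1/117.8 = 0.008489 and τ_data = 13/118.5 = 0.109705, so τ_n = 0.118194.
Rearranging for μ₀: μ₀ = (μ_n·τ_n − τ_data·x̄)/τ₀ = (-10.1602·0.118194 − 0.109705·-12.2) / 0.008489 = 0.137526/0.008489 ≈ 16.2.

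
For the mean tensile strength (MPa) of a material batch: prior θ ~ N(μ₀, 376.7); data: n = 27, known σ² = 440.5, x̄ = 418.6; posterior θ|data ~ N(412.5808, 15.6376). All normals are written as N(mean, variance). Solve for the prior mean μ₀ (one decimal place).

With known observation variance, the Normal–Normal posterior has precision τ_n = τ₀ + n/σ² and mean μ_n = (τ₀μ₀ + (n/σ²)x̄)/τ_n.
Here τ₀ = 1/376.7 = 0.002655 and τ_data = 27/440.5 = 0.061294, so τ_n = 0.063949.
Rearranging for μ₀: μ₀ = (μ_n·τ_n − τ_data·x̄)/τ₀ = (412.5808·0.063949 − 0.061294·418.6) / 0.002655 = 0.726461/0.002655 ≈ 273.6.

μ₀ = 273.6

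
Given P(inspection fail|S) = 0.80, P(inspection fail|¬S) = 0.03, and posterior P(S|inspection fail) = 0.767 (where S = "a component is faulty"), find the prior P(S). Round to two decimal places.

In odds form, posterior odds = prior odds × likelihood ratio, so prior odds = posterior odds ÷ LR.
Posterior odds = 0.767/(1−0.767) = 3.2918. LR = 0.80/0.03 = 26.6667.
Prior odds = 3.2918/26.6667 = 0.1234, so P(S) = 0.1234/(1+0.1234) ≈ 0.11.

P(S) = 0.11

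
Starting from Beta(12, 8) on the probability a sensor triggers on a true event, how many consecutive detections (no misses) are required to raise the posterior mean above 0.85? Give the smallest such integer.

k = 34

After k detections and 0 misses the posterior is Beta(12+k, 8), with mean (12+k)/(12+8+k).
Set (12+k)/(20+k) > 0.85 and solve: k > (0.85·20 − 12)/(1 − 0.85) = 33.333.
The smallest integer exceeding 33.333 is 34.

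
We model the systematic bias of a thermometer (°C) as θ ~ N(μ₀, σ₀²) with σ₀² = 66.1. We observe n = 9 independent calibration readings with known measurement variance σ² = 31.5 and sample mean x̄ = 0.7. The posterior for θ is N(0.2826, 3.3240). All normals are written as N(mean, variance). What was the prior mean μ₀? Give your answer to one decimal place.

The posterior mean is a precision-weighted average: μ_n = (τ₀μ₀ + τ_data·x̄)/(τ₀+τ_data), with τ₀=1/σ₀² and τ_data=n/σ².
Here τ₀ = 1/66.1 = 0.015129 and τ_data = 9/31.5 = 0.285714, so τ_n = 0.300843.
Rearranging for μ₀: μ₀ = (μ_n·τ_n − τ_data·x̄)/τ₀ = (0.2826·0.300843 − 0.285714·0.7) / 0.015129 = -0.114982/0.015129 ≈ -7.6.

μ₀ = -7.6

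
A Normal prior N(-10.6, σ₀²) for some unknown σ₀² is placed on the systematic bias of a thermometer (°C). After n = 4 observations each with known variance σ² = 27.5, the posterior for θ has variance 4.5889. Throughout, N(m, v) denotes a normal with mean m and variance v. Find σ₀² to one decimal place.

σ₀² = 13.8

For the Normal–Normal model with known σ², precisions add: τ_n = τ₀ + n/σ².
So 1/σ₀² = 1/4.5889 − 4/27.5 = 0.217917 − 0.145455 = 0.072462.
Hence σ₀² = 1/0.072462 ≈ 13.8.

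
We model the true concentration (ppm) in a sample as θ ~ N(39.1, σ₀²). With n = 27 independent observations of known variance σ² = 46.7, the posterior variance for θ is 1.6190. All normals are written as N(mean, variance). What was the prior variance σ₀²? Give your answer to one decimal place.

σ₀² = 25.3

For the Normal–Normal model with known σ², precisions add: τ_n = τ₀ + n/σ².
So 1/σ₀² = 1/1.6190 − 27/46.7 = 0.617665 − 0.578158 = 0.039507.
Hence σ₀² = 1/0.039507 ≈ 25.3.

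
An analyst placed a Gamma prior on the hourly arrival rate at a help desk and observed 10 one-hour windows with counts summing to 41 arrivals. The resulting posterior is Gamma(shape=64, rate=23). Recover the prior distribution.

Gamma–Poisson conjugacy: posterior shape = α + Σxᵢ, posterior rate = β + n.
So α = 64 − 41 = 23 and β = 23 − 10 = 13.

Gamma(shape=23, rate=13)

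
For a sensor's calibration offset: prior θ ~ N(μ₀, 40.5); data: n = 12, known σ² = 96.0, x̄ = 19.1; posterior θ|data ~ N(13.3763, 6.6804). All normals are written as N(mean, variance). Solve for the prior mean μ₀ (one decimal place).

The posterior mean is a precision-weighted average: μ_n = (τ₀μ₀ + τ_data·x̄)/(τ₀+τ_data), with τ₀=1/σ₀² and τ_data=n/σ².
Here τ₀ = 1/40.5 = 0.024691 and τ_data = 12/96.0 = 0.125000, so τ_n = 0.149691.
Rearranging for μ₀: μ₀ = (μ_n·τ_n − τ_data·x̄)/τ₀ = (13.3763·0.149691 − 0.125000·19.1) / 0.024691 = -0.385188/0.024691 ≈ -15.6.

μ₀ = -15.6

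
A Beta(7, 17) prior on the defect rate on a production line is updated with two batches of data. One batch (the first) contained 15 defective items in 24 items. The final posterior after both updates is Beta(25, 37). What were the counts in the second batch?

Sequential conjugate updates are equivalent to a single update on the pooled data, so total successes = posterior α − prior α and total failures = posterior β − prior β.
Total across both batches: 25−7=18 defective items, 37−17=20 good items.
Subtract the first batch: 18−15=3 defective items and 20−9=11 good items.

3 defective items and 11 good items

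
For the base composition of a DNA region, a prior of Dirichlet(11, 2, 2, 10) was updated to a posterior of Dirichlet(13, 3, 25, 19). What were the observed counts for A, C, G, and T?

For a Dirichlet(α) prior with multinomial counts c, the posterior is Dirichlet(α + c) componentwise.
Counts are posterior − prior componentwise: 13−11=2, 3−2=1, 25−2=23, 19−10=9.

counts (2, 1, 23, 9)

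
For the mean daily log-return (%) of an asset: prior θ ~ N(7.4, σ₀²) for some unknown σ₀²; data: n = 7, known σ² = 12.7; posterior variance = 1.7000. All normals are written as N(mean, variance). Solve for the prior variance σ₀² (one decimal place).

σ₀² = 27.0

Posterior precision equals prior precision plus data precision: 1/σ_n² = 1/σ₀² + n/σ².
So 1/σ₀² = 1/1.7000 − 7/12.7 = 0.588235 − 0.551181 = 0.037054.
Hence σ₀² = 1/0.037054 ≈ 27.0.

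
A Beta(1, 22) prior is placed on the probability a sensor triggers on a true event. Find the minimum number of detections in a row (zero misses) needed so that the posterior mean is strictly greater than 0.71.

k = 53

After k detections and 0 misses the posterior is Beta(1+k, 22), with mean (1+k)/(1+22+k).
Set (1+k)/(23+k) > 0.71 and solve: k > (0.71·23 − 1)/(1 − 0.71) = 52.862.
The smallest integer exceeding 52.862 is 53, and checking k=53: (54)/(76) = 0.7105 > 0.71.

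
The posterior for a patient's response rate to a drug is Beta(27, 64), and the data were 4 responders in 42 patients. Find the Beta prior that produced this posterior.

A Beta(α, β) prior with s successes and f failures in binomial data gives a Beta(α+s, β+f) posterior.
Subtract the data counts: 27−4=23, 64−38=26.

Beta(23, 26)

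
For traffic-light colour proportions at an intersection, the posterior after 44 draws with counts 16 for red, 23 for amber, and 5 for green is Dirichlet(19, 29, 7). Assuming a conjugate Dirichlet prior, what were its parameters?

Dirichlet(3, 6, 2)

For a Dirichlet(α) prior with multinomial counts c, the posterior is Dirichlet(α + c) componentwise.
Subtract each count from the matching posterior parameter: 19−16=3, 29−23=6, 7−5=2.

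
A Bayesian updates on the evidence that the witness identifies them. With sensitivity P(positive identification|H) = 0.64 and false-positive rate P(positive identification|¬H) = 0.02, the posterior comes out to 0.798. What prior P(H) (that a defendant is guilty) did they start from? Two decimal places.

P(H) = 0.11

In odds form, posterior odds = prior odds × likelihood ratio, so prior odds = posterior odds ÷ LR.
Posterior odds = 0.798/(1−0.798) = 3.9505. LR = 0.64/0.02 = 32.0000.
Prior odds = 3.9505/32.0000 = 0.1235, so P(H) = 0.1235/(1+0.1235) ≈ 0.11.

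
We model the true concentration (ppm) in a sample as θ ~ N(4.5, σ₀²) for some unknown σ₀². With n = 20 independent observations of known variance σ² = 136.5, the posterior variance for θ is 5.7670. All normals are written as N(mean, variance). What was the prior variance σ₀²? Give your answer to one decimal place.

σ₀² = 37.2

Posterior precision equals prior precision plus data precision: 1/σ_n² = 1/σ₀² + n/σ².
So 1/σ₀² = 1/5.7670 − 20/136.5 = 0.173400 − 0.146520 = 0.026880.
Hence σ₀² = 1/0.026880 ≈ 37.2.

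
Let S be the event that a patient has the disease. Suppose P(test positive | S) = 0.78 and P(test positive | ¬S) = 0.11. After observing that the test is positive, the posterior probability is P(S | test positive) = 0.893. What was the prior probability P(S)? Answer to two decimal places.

In odds form, posterior odds = prior odds × likelihood ratio, so prior odds = posterior odds ÷ LR.
Posterior odds = 0.893/(1−0.893) = 8.3458. LR = 0.78/0.11 = 7.0909.
Prior odds = 8.3458/7.0909 = 1.1770, so P(S) = 1.1770/(1+1.1770) ≈ 0.54.

P(S) = 0.54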